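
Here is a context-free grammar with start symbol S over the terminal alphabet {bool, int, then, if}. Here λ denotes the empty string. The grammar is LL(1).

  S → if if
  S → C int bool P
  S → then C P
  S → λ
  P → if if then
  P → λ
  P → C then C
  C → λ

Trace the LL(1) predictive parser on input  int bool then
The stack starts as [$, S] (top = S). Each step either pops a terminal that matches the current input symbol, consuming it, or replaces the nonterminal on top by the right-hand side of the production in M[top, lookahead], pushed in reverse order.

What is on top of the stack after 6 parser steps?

then

step 1: stack=$ S  input=int bool then $  — expand S → C int bool P
step 2: stack=$ P bool int C  input=int bool then $  — expand C → λ
step 3: stack=$ P bool int  input=int bool then $  — match int
step 4: stack=$ P bool  input=bool then $  — match bool
step 5: stack=$ P  input=then $  — expand P → C then C
step 6: stack=$ C then C  input=then $  — expand C → λ
Stack after step 6: $ C then (top = then).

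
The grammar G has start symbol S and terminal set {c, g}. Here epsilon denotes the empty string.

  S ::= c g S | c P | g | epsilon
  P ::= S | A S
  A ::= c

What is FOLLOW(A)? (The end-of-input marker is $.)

{$, c, g}

FIRST(S): from S::=c g S we get {c}; from S::=c P we get {c}; from S::=g we get {g}; from S::=epsilon we get {epsilon}. So FIRST(S) = {epsilon, c, g}.
FIRST(A): from A::=c we get {c}. So FIRST(A) = {c}.
FIRST(P): from P::=S we get {epsilon, c, g}; from P::=A S we get {c}. So FIRST(P) = {epsilon, c, g}.
FOLLOW(S) includes $ since S is the start symbol.
FOLLOW(S): in S::=c g S, the suffix after S is empty (adds nothing new); in P::=S, the suffix after S is empty, so FOLLOW(S) ⊇ FOLLOW(P) = {$}; in P::=A S, the suffix after S is empty, so FOLLOW(S) ⊇ FOLLOW(P) = {$}. Thus FOLLOW(S) = {$}.
FOLLOW(P): in S::=c P, the suffix after P is empty, so FOLLOW(P) ⊇ FOLLOW(S) = {$}. Thus FOLLOW(P) = {$}.
FOLLOW(A): in P::=A S, A is followed by S with FIRST {epsilon, c, g}; in P::=A S, the suffix after A is nullable, so FOLLOW(A) ⊇ FOLLOW(P) = {$}. Thus FOLLOW(A) = {$, c, g}.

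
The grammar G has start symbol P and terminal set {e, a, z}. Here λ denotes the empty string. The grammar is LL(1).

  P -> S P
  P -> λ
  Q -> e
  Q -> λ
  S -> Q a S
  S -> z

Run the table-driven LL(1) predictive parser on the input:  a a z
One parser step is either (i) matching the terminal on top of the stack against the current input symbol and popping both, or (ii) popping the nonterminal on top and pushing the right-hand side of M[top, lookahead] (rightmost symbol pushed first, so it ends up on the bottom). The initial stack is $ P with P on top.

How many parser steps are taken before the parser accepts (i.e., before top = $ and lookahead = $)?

      Stack      Input    Action
   1  $ P        a a z $  expand P -> S P
   2  $ P S      a a z $  expand S -> Q a S
   3  $ P S a Q  a a z $  expand Q -> λ
   4  $ P S a    a a z $  match a
   5  $ P S      a z $    expand S -> Q a S
   6  $ P S a Q  a z $    expand Q -> λ
   7  $ P S a    a z $    match a
   8  $ P S      z $      expand S -> z
   9  $ P z      z $      match z
  10  $ P        $        expand P -> λ
Accept reached after 10 steps.

10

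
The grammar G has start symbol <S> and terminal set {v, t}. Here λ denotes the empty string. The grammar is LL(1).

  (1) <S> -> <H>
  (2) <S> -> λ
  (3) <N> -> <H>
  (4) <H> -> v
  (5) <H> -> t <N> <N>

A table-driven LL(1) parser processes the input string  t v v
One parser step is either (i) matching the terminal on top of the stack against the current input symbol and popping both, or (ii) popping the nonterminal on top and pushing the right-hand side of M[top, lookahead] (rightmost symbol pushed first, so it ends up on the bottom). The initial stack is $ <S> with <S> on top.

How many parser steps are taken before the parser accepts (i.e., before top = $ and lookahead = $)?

9

step 1: stack=$ <S>  input=t v v $  — expand <S> -> <H>
step 2: stack=$ <H>  input=t v v $  — expand <H> -> t <N> <N>
step 3: stack=$ <N> <N> t  input=t v v $  — match t
step 4: stack=$ <N> <N>  input=v v $  — expand <N> -> <H>
step 5: stack=$ <N> <H>  input=v v $  — expand <H> -> v
step 6: stack=$ <N> v  input=v v $  — match v
step 7: stack=$ <N>  input=v $  — expand <N> -> <H>
step 8: stack=$ <H>  input=v $  — expand <H> -> v
step 9: stack=$ v  input=v $  — match v
Accept reached after 9 steps.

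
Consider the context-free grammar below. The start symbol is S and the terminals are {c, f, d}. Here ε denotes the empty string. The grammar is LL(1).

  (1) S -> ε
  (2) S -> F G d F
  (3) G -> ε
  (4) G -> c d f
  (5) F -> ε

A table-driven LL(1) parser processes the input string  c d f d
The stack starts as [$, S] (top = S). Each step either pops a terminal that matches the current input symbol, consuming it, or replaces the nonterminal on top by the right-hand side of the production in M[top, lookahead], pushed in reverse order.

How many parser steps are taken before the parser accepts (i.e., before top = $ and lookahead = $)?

8

step 1: stack=$ S  input=c d f d $  — expand S -> F G d F
step 2: stack=$ F d G F  input=c d f d $  — expand F -> ε
step 3: stack=$ F d G  input=c d f d $  — expand G -> c d f
step 4: stack=$ F d f d c  input=c d f d $  — match c
step 5: stack=$ F d f d  input=d f d $  — match d
step 6: stack=$ F d f  input=f d $  — match f
step 7: stack=$ F d  input=d $  — match d
step 8: stack=$ F  input=$  — expand F -> ε
Accept reached after 8 steps.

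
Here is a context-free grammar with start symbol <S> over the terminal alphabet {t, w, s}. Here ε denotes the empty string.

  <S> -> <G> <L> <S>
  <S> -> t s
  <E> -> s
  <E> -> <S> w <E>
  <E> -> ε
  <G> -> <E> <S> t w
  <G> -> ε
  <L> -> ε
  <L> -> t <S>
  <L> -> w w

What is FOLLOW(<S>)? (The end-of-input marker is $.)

FIRST(<L>): from <L>->ε we get {ε}; from <L>->t <S> we get {t}; from <L>->w w we get {w}. So FIRST(<L>) = {ε, t, w}.
FIRST(<S>): from <S>-><G> <L> <S> we get {s, t, w}; from <S>->t s we get {t}. So FIRST(<S>) = {s, t, w}.
FIRST(<E>): from <E>->s we get {s}; from <E>-><S> w <E> we get {s, t, w}; from <E>->ε we get {ε}. So FIRST(<E>) = {ε, s, t, w}.
FIRST(<G>): from <G>-><E> <S> t w we get {s, t, w}; from <G>->ε we get {ε}. So FIRST(<G>) = {ε, s, t, w}.
FOLLOW(<S>) includes $ since <S> is the start symbol.
FOLLOW(<E>): in <E>-><S> w <E>, the suffix after <E> is empty (adds nothing new); in <G>-><E> <S> t w, <E> is followed by <S> t w with FIRST {s, t, w}. Thus FOLLOW(<E>) = {s, t, w}.
FOLLOW(<G>): in <S>-><G> <L> <S>, <G> is followed by <L> <S> with FIRST {s, t, w}. Thus FOLLOW(<G>) = {s, t, w}.
FOLLOW(<L>): in <S>-><G> <L> <S>, <L> is followed by <S> with FIRST {s, t, w}. Thus FOLLOW(<L>) = {s, t, w}.
FOLLOW(<S>): in <S>-><G> <L> <S>, the suffix after <S> is empty (adds nothing new); in <E>-><S> w <E>, <S> is followed by w <E> with FIRST {w}; in <G>-><E> <S> t w, <S> is followed by t w with FIRST {t}; in <L>->t <S>, the suffix after <S> is empty, so FOLLOW(<S>) ⊇ FOLLOW(<L>) = {s, t, w}. Thus FOLLOW(<S>) = {$, s, t, w}.

{$, s, t, w}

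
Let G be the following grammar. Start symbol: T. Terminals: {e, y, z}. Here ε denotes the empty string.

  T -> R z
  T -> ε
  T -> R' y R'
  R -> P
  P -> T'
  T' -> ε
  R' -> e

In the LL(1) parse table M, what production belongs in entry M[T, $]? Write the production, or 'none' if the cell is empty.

FIRST(T'): from T'->ε we get {ε}. So FIRST(T') = {ε}.
FIRST(R'): from R'->e we get {e}. So FIRST(R') = {e}.
FIRST(P): from P->T' we get {ε}. So FIRST(P) = {ε}.
FIRST(R): from R->P we get {ε}. So FIRST(R) = {ε}.
FIRST(T): from T->R z we get {z}; from T->ε we get {ε}; from T->R' y R' we get {e}. So FIRST(T) = {ε, e, z}.
FOLLOW(T) includes $ since T is the start symbol.
FOLLOW(T): T appears on no right-hand side. Thus FOLLOW(T) = {$}.
For T -> R z: FIRST(R z) = {z}, so it goes in M[T, t] for t ∈ {z}.
For T -> ε: FIRST(ε) = {ε}, so it goes in M[T, t] for t ∈ {}; since ε ∈ FIRST, also for every t ∈ FOLLOW(T) = {$}.
For T -> R' y R': FIRST(R' y R') = {e}, so it goes in M[T, t] for t ∈ {e}.

T -> ε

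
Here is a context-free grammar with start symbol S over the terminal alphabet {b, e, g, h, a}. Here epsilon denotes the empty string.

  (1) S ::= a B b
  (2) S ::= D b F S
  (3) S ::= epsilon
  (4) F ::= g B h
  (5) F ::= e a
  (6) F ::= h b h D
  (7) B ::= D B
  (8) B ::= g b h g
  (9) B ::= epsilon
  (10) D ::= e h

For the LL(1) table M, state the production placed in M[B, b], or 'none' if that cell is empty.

FIRST(F) = {e, g, h}
FIRST(D) = {e}
FIRST(S) = {epsilon, a, e}  (via D b F S)
FIRST(B) = {epsilon, e, g}  (via D B)
FOLLOW(S) includes $ since S is the start symbol.
FOLLOW(B): in S::=a B b, B is followed by b with FIRST {b}; in F::=g B h, B is followed by h with FIRST {h}; in B::=D B, the suffix after B is empty (adds nothing new). Thus FOLLOW(B) = {b, h}.
For B ::= D B: FIRST(D B) = {e}, so it goes in M[B, t] for t ∈ {e}.
For B ::= g b h g: FIRST(g b h g) = {g}, so it goes in M[B, t] for t ∈ {g}.
For B ::= epsilon: FIRST(epsilon) = {epsilon}, so it goes in M[B, t] for t ∈ {}; since epsilon ∈ FIRST, also for every t ∈ FOLLOW(B) = {b, h}.

B ::= epsilon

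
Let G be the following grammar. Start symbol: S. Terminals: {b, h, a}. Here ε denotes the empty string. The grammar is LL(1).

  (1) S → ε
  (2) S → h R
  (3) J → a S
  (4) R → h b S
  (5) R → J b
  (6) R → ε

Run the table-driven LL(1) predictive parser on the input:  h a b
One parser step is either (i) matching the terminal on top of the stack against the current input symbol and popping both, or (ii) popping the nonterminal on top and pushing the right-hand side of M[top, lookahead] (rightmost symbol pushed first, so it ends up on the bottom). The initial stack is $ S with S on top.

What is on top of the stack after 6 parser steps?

     Stack    Input    Action
  1  $ S      h a b $  expand S → h R
  2  $ R h    h a b $  match h
  3  $ R      a b $    expand R → J b
  4  $ b J    a b $    expand J → a S
  5  $ b S a  a b $    match a
  6  $ b S    b $      expand S → ε
Stack after step 6: $ b (top = b).

b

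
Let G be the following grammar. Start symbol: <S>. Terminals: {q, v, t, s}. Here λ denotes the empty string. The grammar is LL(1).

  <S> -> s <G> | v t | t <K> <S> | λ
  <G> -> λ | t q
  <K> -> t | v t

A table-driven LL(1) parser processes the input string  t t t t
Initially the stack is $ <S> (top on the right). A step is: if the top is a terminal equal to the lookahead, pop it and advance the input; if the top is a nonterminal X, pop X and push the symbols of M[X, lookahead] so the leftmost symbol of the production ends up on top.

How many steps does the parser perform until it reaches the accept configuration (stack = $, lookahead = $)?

step 1: stack=$ <S>  input=t t t t $  — expand <S> -> t <K> <S>
step 2: stack=$ <S> <K> t  input=t t t t $  — match t
step 3: stack=$ <S> <K>  input=t t t $  — expand <K> -> t
step 4: stack=$ <S> t  input=t t t $  — match t
step 5: stack=$ <S>  input=t t $  — expand <S> -> t <K> <S>
step 6: stack=$ <S> <K> t  input=t t $  — match t
step 7: stack=$ <S> <K>  input=t $  — expand <K> -> t
step 8: stack=$ <S> t  input=t $  — match t
step 9: stack=$ <S>  input=$  — expand <S> -> λ
Accept reached after 9 steps.

9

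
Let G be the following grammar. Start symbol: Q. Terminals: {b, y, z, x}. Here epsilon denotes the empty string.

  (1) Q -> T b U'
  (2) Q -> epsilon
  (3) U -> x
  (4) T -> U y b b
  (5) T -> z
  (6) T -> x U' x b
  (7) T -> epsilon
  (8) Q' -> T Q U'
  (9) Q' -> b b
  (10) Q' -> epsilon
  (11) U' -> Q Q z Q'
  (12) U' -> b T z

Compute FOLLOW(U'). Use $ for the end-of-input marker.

FIRST(U): from U->x we get {x}. So FIRST(U) = {x}.
FIRST(T): from T->U y b b we get {x}; from T->z we get {z}; from T->x U' x b we get {x}; from T->epsilon we get {epsilon}. So FIRST(T) = {epsilon, x, z}.
FIRST(Q): from Q->T b U' we get {b, x, z}; from Q->epsilon we get {epsilon}. So FIRST(Q) = {epsilon, b, x, z}.
FIRST(U'): from U'->Q Q z Q' we get {b, x, z}; from U'->b T z we get {b}. So FIRST(U') = {b, x, z}.
FIRST(Q'): from Q'->T Q U' we get {b, x, z}; from Q'->b b we get {b}; from Q'->epsilon we get {epsilon}. So FIRST(Q') = {epsilon, b, x, z}.
FOLLOW(Q) includes $ since Q is the start symbol.
FOLLOW(Q): in Q'->T Q U', Q is followed by U' with FIRST {b, x, z}; in U'->Q Q z Q' (occurrence 1), Q is followed by Q z Q' with FIRST {b, x, z}; in U'->Q Q z Q' (occurrence 2), Q is followed by z Q' with FIRST {z}. Thus FOLLOW(Q) = {$, b, x, z}.
FOLLOW(U): in T->U y b b, U is followed by y b b with FIRST {y}. Thus FOLLOW(U) = {y}.
FOLLOW(T): in Q->T b U', T is followed by b U' with FIRST {b}; in Q'->T Q U', T is followed by Q U' with FIRST {b, x, z}; in U'->b T z, T is followed by z with FIRST {z}. Thus FOLLOW(T) = {b, x, z}.
FOLLOW(Q'): in U'->Q Q z Q', the suffix after Q' is empty, so FOLLOW(Q') ⊇ FOLLOW(U') = {$, b, x, z}. Thus FOLLOW(Q') = {$, b, x, z}.
FOLLOW(U'): in Q->T b U', the suffix after U' is empty, so FOLLOW(U') ⊇ FOLLOW(Q) = {$, b, x, z}; in T->x U' x b, U' is followed by x b with FIRST {x}; in Q'->T Q U', the suffix after U' is empty, so FOLLOW(U') ⊇ FOLLOW(Q') = {$, b, x, z}. Thus FOLLOW(U') = {$, b, x, z}.

{$, b, x, z}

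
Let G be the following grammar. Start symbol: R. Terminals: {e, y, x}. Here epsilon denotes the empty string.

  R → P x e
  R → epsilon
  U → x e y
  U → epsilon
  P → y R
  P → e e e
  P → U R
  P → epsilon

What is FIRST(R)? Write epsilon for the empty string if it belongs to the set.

{epsilon, e, x, y}

FIRST(U) = {epsilon, x}
FIRST(R) = {epsilon, e, x, y}  (via P x e)
FIRST(P) = {epsilon, e, x, y}  (via U R)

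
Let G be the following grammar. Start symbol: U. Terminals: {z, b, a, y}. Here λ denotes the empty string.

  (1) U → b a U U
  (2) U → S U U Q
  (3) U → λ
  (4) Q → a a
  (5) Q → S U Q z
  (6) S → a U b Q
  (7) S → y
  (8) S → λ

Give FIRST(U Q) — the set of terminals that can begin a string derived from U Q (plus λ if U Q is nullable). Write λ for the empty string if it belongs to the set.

FIRST(S) = {λ, a, y}
FIRST(U) = {λ, a, b, y}  (via S U U Q)
FIRST(Q) = {a, b, y}  (via S U Q z)
FIRST(U Q): take FIRST of each symbol in turn, carrying on past any symbol whose FIRST contains λ; result {a, b, y}.

{a, b, y}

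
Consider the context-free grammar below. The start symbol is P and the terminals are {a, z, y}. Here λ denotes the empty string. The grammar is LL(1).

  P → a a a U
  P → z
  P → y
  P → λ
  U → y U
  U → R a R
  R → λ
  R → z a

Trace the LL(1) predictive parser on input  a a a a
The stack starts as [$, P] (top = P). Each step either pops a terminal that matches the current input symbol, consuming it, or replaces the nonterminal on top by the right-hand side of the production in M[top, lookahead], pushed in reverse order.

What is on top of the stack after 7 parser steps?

     Stack      Input      Action
  1  $ P        a a a a $  expand P → a a a U
  2  $ U a a a  a a a a $  match a
  3  $ U a a    a a a $    match a
  4  $ U a      a a $      match a
  5  $ U        a $        expand U → R a R
  6  $ R a R    a $        expand R → λ
  7  $ R a      a $        match a
Stack after step 7: $ R (top = R).

R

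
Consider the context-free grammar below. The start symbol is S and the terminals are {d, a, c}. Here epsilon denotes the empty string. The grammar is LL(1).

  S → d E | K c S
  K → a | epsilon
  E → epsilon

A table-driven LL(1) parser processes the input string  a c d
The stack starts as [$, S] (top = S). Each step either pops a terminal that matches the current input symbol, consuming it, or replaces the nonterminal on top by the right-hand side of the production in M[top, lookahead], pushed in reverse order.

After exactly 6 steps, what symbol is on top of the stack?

step 1: stack=$ S  input=a c d $  — expand S → K c S
step 2: stack=$ S c K  input=a c d $  — expand K → a
step 3: stack=$ S c a  input=a c d $  — match a
step 4: stack=$ S c  input=c d $  — match c
step 5: stack=$ S  input=d $  — expand S → d E
step 6: stack=$ E d  input=d $  — match d
Stack after step 6: $ E (top = E).

E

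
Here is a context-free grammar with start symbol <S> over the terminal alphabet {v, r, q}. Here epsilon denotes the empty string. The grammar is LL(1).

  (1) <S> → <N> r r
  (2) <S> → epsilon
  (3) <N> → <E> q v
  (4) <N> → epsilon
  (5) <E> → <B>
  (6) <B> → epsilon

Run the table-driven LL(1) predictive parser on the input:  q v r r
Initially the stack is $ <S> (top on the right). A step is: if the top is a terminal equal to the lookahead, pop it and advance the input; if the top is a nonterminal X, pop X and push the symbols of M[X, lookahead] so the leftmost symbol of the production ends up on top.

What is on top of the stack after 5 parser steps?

v

     Stack          Input      Action
  1  $ <S>          q v r r $  expand <S> → <N> r r
  2  $ r r <N>      q v r r $  expand <N> → <E> q v
  3  $ r r v q <E>  q v r r $  expand <E> → <B>
  4  $ r r v q <B>  q v r r $  expand <B> → epsilon
  5  $ r r v q      q v r r $  match q
Stack after step 5: $ r r v (top = v).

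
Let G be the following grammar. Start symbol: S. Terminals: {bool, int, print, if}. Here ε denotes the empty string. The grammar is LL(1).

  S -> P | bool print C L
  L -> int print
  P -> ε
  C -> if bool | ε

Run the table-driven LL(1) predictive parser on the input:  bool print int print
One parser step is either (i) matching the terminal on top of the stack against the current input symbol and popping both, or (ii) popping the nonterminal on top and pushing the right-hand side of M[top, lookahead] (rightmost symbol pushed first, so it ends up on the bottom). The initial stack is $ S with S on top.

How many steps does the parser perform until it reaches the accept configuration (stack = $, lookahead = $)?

7

     Stack             Input                   Action
  1  $ S               bool print int print $  expand S -> bool print C L
  2  $ L C print bool  bool print int print $  match bool
  3  $ L C print       print int print $       match print
  4  $ L C             int print $             expand C -> ε
  5  $ L               int print $             expand L -> int print
  6  $ print int       int print $             match int
  7  $ print           print $                 match print
Accept reached after 7 steps.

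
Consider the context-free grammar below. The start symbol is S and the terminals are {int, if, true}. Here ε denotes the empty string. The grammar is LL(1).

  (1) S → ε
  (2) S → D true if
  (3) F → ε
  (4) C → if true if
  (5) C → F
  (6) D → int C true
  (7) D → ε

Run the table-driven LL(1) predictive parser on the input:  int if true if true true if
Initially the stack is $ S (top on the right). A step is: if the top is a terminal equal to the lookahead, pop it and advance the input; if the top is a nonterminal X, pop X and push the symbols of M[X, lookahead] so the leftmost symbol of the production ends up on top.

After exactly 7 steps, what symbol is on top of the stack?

     Stack                      Input                          Action
  1  $ S                        int if true if true true if $  expand S → D true if
  2  $ if true D                int if true if true true if $  expand D → int C true
  3  $ if true true C int       int if true if true true if $  match int
  4  $ if true true C           if true if true true if $      expand C → if true if
  5  $ if true true if true if  if true if true true if $      match if
  6  $ if true true if true     true if true true if $         match true
  7  $ if true true if          if true true if $              match if
Stack after step 7: $ if true true (top = true).

true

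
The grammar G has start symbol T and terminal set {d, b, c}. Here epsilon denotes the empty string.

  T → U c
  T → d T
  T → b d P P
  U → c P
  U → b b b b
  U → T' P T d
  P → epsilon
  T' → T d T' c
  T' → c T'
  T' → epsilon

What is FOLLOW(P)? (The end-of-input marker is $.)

{$, b, c, d}

FIRST(P) = {epsilon}
FIRST(T) = {b, c, d}  (via U c)
FIRST(T') = {epsilon, b, c, d}  (via T d T' c)
FIRST(U) = {b, c, d}  (via T' P T d)
FOLLOW(T) includes $ since T is the start symbol.
FOLLOW(T): in T→d T, the suffix after T is empty (adds nothing new); in U→T' P T d, T is followed by d with FIRST {d}; in T'→T d T' c, T is followed by d T' c with FIRST {d}. Thus FOLLOW(T) = {$, d}.
FOLLOW(U): in T→U c, U is followed by c with FIRST {c}. Thus FOLLOW(U) = {c}.
FOLLOW(P): in T→b d P P (occurrence 1), P is followed by P with FIRST {epsilon}; in T→b d P P (occurrence 1), the suffix after P is nullable, so FOLLOW(P) ⊇ FOLLOW(T) = {$, d}; in T→b d P P (occurrence 2), the suffix after P is empty, so FOLLOW(P) ⊇ FOLLOW(T) = {$, d}; in U→c P, the suffix after P is empty, so FOLLOW(P) ⊇ FOLLOW(U) = {c}; in U→T' P T d, P is followed by T d with FIRST {b, c, d}. Thus FOLLOW(P) = {$, b, c, d}.
FOLLOW(T'): in U→T' P T d, T' is followed by P T d with FIRST {b, c, d}; in T'→T d T' c, T' is followed by c with FIRST {c}; in T'→c T', the suffix after T' is empty (adds nothing new). Thus FOLLOW(T') = {b, c, d}.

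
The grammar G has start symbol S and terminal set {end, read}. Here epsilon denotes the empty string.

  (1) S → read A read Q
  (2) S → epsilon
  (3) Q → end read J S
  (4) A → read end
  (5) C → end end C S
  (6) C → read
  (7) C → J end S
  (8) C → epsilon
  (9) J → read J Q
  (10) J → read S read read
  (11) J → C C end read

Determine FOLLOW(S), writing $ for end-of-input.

FIRST(S) = {epsilon, read}
FIRST(Q) = {end}
FIRST(A) = {read}
FIRST(C) = {epsilon, end, read}  (via J end S)
FIRST(J) = {end, read}  (via C C end read)
FOLLOW(S) includes $ since S is the start symbol.
FOLLOW(A): in S→read A read Q, A is followed by read Q with FIRST {read}. Thus FOLLOW(A) = {read}.
FOLLOW(C): in C→end end C S, C is followed by S with FIRST {epsilon, read}; in C→end end C S, the suffix after C is nullable (adds nothing new); in J→C C end read (occurrence 1), C is followed by C end read with FIRST {end, read}; in J→C C end read (occurrence 2), C is followed by end read with FIRST {end}. Thus FOLLOW(C) = {end, read}.
FOLLOW(S): in Q→end read J S, the suffix after S is empty, so FOLLOW(S) ⊇ FOLLOW(Q) = {$, end, read}; in C→end end C S, the suffix after S is empty, so FOLLOW(S) ⊇ FOLLOW(C) = {end, read}; in C→J end S, the suffix after S is empty, so FOLLOW(S) ⊇ FOLLOW(C) = {end, read}; in J→read S read read, S is followed by read read with FIRST {read}. Thus FOLLOW(S) = {$, end, read}.
FOLLOW(Q): in S→read A read Q, the suffix after Q is empty, so FOLLOW(Q) ⊇ FOLLOW(S) = {$, end, read}; in J→read J Q, the suffix after Q is empty, so FOLLOW(Q) ⊇ FOLLOW(J) = {$, end, read}. Thus FOLLOW(Q) = {$, end, read}.
FOLLOW(J): in Q→end read J S, J is followed by S with FIRST {epsilon, read}; in Q→end read J S, the suffix after J is nullable, so FOLLOW(J) ⊇ FOLLOW(Q) = {$, end, read}; in C→J end S, J is followed by end S with FIRST {end}; in J→read J Q, J is followed by Q with FIRST {end}. Thus FOLLOW(J) = {$, end, read}.

{$, end, read}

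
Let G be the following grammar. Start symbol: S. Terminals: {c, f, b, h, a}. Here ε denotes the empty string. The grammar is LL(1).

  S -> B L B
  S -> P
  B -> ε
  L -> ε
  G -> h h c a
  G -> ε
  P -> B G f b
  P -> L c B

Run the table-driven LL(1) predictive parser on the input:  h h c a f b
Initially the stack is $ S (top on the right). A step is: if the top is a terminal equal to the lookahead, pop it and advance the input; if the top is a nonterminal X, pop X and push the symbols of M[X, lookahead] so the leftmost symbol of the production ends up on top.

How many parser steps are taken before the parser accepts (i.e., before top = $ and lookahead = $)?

10

step 1: stack=$ S  input=h h c a f b $  — expand S -> P
step 2: stack=$ P  input=h h c a f b $  — expand P -> B G f b
step 3: stack=$ b f G B  input=h h c a f b $  — expand B -> ε
step 4: stack=$ b f G  input=h h c a f b $  — expand G -> h h c a
step 5: stack=$ b f a c h h  input=h h c a f b $  — match h
step 6: stack=$ b f a c h  input=h c a f b $  — match h
step 7: stack=$ b f a c  input=c a f b $  — match c
step 8: stack=$ b f a  input=a f b $  — match a
step 9: stack=$ b f  input=f b $  — match f
step 10: stack=$ b  input=b $  — match b
Accept reached after 10 steps.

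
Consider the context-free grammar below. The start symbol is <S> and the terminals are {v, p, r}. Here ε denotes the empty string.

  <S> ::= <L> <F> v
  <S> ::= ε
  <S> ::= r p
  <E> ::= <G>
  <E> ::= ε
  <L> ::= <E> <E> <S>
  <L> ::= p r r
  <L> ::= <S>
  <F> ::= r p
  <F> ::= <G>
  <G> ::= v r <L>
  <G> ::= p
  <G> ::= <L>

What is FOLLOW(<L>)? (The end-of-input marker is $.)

FIRST(<S>) = {ε, p, r, v}  (via <L> <F> v)
FIRST(<E>) = {ε, p, r, v}  (via <G>)
FIRST(<L>) = {ε, p, r, v}  (via <E> <E> <S>, <S>)
FIRST(<G>) = {ε, p, r, v}  (via <L>)
FIRST(<F>) = {ε, p, r, v}  (via <G>)
FOLLOW(<S>) includes $ since <S> is the start symbol.
FOLLOW(<F>): in <S>::=<L> <F> v, <F> is followed by v with FIRST {v}. Thus FOLLOW(<F>) = {v}.
FOLLOW(<S>): in <L>::=<E> <E> <S>, the suffix after <S> is empty, so FOLLOW(<S>) ⊇ FOLLOW(<L>) = {p, r, v}; in <L>::=<S>, the suffix after <S> is empty, so FOLLOW(<S>) ⊇ FOLLOW(<L>) = {p, r, v}. Thus FOLLOW(<S>) = {$, p, r, v}.
FOLLOW(<E>): in <L>::=<E> <E> <S> (occurrence 1), <E> is followed by <E> <S> with FIRST {ε, p, r, v}; in <L>::=<E> <E> <S> (occurrence 1), the suffix after <E> is nullable, so FOLLOW(<E>) ⊇ FOLLOW(<L>) = {p, r, v}; in <L>::=<E> <E> <S> (occurrence 2), <E> is followed by <S> with FIRST {ε, p, r, v}; in <L>::=<E> <E> <S> (occurrence 2), the suffix after <E> is nullable, so FOLLOW(<E>) ⊇ FOLLOW(<L>) = {p, r, v}. Thus FOLLOW(<E>) = {p, r, v}.
FOLLOW(<G>): in <E>::=<G>, the suffix after <G> is empty, so FOLLOW(<G>) ⊇ FOLLOW(<E>) = {p, r, v}; in <F>::=<G>, the suffix after <G> is empty, so FOLLOW(<G>) ⊇ FOLLOW(<F>) = {v}. Thus FOLLOW(<G>) = {p, r, v}.
FOLLOW(<L>): in <S>::=<L> <F> v, <L> is followed by <F> v with FIRST {p, r, v}; in <G>::=v r <L>, the suffix after <L> is empty, so FOLLOW(<L>) ⊇ FOLLOW(<G>) = {p, r, v}; in <G>::=<L>, the suffix after <L> is empty, so FOLLOW(<L>) ⊇ FOLLOW(<G>) = {p, r, v}. Thus FOLLOW(<L>) = {p, r, v}.

{p, r, v}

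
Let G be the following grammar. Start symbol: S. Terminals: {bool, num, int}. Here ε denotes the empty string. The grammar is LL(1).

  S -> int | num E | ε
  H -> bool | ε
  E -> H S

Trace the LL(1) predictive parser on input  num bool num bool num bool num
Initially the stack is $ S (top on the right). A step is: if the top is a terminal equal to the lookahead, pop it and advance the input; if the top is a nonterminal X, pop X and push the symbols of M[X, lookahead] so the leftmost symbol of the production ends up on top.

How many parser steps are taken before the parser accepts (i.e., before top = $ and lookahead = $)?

20

      Stack     Input                             Action
   1  $ S       num bool num bool num bool num $  expand S -> num E
   2  $ E num   num bool num bool num bool num $  match num
   3  $ E       bool num bool num bool num $      expand E -> H S
   4  $ S H     bool num bool num bool num $      expand H -> bool
   5  $ S bool  bool num bool num bool num $      match bool
   6  $ S       num bool num bool num $           expand S -> num E
   7  $ E num   num bool num bool num $           match num
   8  $ E       bool num bool num $               expand E -> H S
   9  $ S H     bool num bool num $               expand H -> bool
  10  $ S bool  bool num bool num $               match bool
  11  $ S       num bool num $                    expand S -> num E
  12  $ E num   num bool num $                    match num
  13  $ E       bool num $                        expand E -> H S
  14  $ S H     bool num $                        expand H -> bool
  15  $ S bool  bool num $                        match bool
  16  $ S       num $                             expand S -> num E
  17  $ E num   num $                             match num
  18  $ E       $                                 expand E -> H S
  19  $ S H     $                                 expand H -> ε
  20  $ S       $                                 expand S -> ε
Accept reached after 20 steps.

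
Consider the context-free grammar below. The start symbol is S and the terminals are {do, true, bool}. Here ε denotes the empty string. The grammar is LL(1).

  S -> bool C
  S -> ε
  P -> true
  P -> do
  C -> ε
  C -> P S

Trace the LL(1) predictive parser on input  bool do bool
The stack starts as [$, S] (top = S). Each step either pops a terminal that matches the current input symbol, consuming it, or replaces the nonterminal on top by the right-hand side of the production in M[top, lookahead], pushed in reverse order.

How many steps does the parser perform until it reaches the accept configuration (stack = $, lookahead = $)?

     Stack     Input           Action
  1  $ S       bool do bool $  expand S -> bool C
  2  $ C bool  bool do bool $  match bool
  3  $ C       do bool $       expand C -> P S
  4  $ S P     do bool $       expand P -> do
  5  $ S do    do bool $       match do
  6  $ S       bool $          expand S -> bool C
  7  $ C bool  bool $          match bool
  8  $ C       $               expand C -> ε
Accept reached after 8 steps.

8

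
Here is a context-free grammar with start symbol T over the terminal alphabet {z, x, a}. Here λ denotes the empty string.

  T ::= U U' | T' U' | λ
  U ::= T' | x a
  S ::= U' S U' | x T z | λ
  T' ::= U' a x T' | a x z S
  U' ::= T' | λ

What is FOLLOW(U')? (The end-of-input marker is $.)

{$, a, x, z}

FIRST(T) = {λ, a, x}  (via U U', T' U')
FIRST(U) = {a, x}  (via T')
FIRST(S) = {λ, a, x}  (via U' S U')
FIRST(T') = {a}  (via U' a x T')
FIRST(U') = {λ, a}  (via T')
FOLLOW(T) includes $ since T is the start symbol.
FOLLOW(T): in S::=x T z, T is followed by z with FIRST {z}. Thus FOLLOW(T) = {$, z}.
FOLLOW(U): in T::=U U', U is followed by U' with FIRST {λ, a}; in T::=U U', the suffix after U is nullable, so FOLLOW(U) ⊇ FOLLOW(T) = {$, z}. Thus FOLLOW(U) = {$, a, z}.
FOLLOW(S): in S::=U' S U', S is followed by U' with FIRST {λ, a}; in S::=U' S U', the suffix after S is nullable (adds nothing new); in T'::=a x z S, the suffix after S is empty, so FOLLOW(S) ⊇ FOLLOW(T') = {$, a, x, z}. Thus FOLLOW(S) = {$, a, x, z}.
FOLLOW(U'): in T::=U U', the suffix after U' is empty, so FOLLOW(U') ⊇ FOLLOW(T) = {$, z}; in T::=T' U', the suffix after U' is empty, so FOLLOW(U') ⊇ FOLLOW(T) = {$, z}; in S::=U' S U' (occurrence 1), U' is followed by S U' with FIRST {λ, a, x}; in S::=U' S U' (occurrence 1), the suffix after U' is nullable, so FOLLOW(U') ⊇ FOLLOW(S) = {$, a, x, z}; in S::=U' S U' (occurrence 2), the suffix after U' is empty, so FOLLOW(U') ⊇ FOLLOW(S) = {$, a, x, z}; in T'::=U' a x T', U' is followed by a x T' with FIRST {a}. Thus FOLLOW(U') = {$, a, x, z}.
FOLLOW(T'): in T::=T' U', T' is followed by U' with FIRST {λ, a}; in T::=T' U', the suffix after T' is nullable, so FOLLOW(T') ⊇ FOLLOW(T) = {$, z}; in U::=T', the suffix after T' is empty, so FOLLOW(T') ⊇ FOLLOW(U) = {$, a, z}; in T'::=U' a x T', the suffix after T' is empty (adds nothing new); in U'::=T', the suffix after T' is empty, so FOLLOW(T') ⊇ FOLLOW(U') = {$, a, x, z}. Thus FOLLOW(T') = {$, a, x, z}.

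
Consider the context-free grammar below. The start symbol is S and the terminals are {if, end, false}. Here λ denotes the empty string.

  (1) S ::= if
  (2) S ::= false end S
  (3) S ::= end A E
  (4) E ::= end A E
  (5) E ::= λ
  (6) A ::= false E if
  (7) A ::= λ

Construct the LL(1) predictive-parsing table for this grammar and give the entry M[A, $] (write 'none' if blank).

A ::= λ

FIRST(S) = {end, false, if}
FIRST(E) = {λ, end}
FIRST(A) = {λ, false}
FOLLOW(S) includes $ since S is the start symbol.
FOLLOW(S): in S::=false end S, the suffix after S is empty (adds nothing new). Thus FOLLOW(S) = {$}.
FOLLOW(E): in S::=end A E, the suffix after E is empty, so FOLLOW(E) ⊇ FOLLOW(S) = {$}; in E::=end A E, the suffix after E is empty (adds nothing new); in A::=false E if, E is followed by if with FIRST {if}. Thus FOLLOW(E) = {$, if}.
FOLLOW(A): in S::=end A E, A is followed by E with FIRST {λ, end}; in S::=end A E, the suffix after A is nullable, so FOLLOW(A) ⊇ FOLLOW(S) = {$}; in E::=end A E, A is followed by E with FIRST {λ, end}; in E::=end A E, the suffix after A is nullable, so FOLLOW(A) ⊇ FOLLOW(E) = {$, if}. Thus FOLLOW(A) = {$, end, if}.
For A ::= false E if: FIRST(false E if) = {false}, so it goes in M[A, t] for t ∈ {false}.
For A ::= λ: FIRST(λ) = {λ}, so it goes in M[A, t] for t ∈ {}; since λ ∈ FIRST, also for every t ∈ FOLLOW(A) = {$, end, if}.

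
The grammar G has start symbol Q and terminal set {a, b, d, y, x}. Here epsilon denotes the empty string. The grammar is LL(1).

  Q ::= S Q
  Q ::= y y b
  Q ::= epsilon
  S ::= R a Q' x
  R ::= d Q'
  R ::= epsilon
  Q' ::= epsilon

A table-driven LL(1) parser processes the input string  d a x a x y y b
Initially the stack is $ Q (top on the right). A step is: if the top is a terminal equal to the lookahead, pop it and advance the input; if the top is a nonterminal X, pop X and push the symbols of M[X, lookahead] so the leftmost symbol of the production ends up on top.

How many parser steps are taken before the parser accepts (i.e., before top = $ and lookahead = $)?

18

      Stack            Input              Action
   1  $ Q              d a x a x y y b $  expand Q ::= S Q
   2  $ Q S            d a x a x y y b $  expand S ::= R a Q' x
   3  $ Q x Q' a R     d a x a x y y b $  expand R ::= d Q'
   4  $ Q x Q' a Q' d  d a x a x y y b $  match d
   5  $ Q x Q' a Q'    a x a x y y b $    expand Q' ::= epsilon
   6  $ Q x Q' a       a x a x y y b $    match a
   7  $ Q x Q'         x a x y y b $      expand Q' ::= epsilon
   8  $ Q x            x a x y y b $      match x
   9  $ Q              a x y y b $        expand Q ::= S Q
  10  $ Q S            a x y y b $        expand S ::= R a Q' x
  11  $ Q x Q' a R     a x y y b $        expand R ::= epsilon
  12  $ Q x Q' a       a x y y b $        match a
  13  $ Q x Q'         x y y b $          expand Q' ::= epsilon
  14  $ Q x            x y y b $          match x
  15  $ Q              y y b $            expand Q ::= y y b
  16  $ b y y          y y b $            match y
  17  $ b y            y b $              match y
  18  $ b              b $                match b
Accept reached after 18 steps.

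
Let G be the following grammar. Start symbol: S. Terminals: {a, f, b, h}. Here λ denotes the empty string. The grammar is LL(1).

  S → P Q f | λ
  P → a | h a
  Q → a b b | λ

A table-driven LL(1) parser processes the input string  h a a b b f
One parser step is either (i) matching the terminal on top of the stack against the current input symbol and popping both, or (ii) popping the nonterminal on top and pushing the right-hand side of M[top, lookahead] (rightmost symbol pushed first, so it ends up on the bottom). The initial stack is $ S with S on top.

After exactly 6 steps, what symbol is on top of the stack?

step 1: stack=$ S  input=h a a b b f $  — expand S → P Q f
step 2: stack=$ f Q P  input=h a a b b f $  — expand P → h a
step 3: stack=$ f Q a h  input=h a a b b f $  — match h
step 4: stack=$ f Q a  input=a a b b f $  — match a
step 5: stack=$ f Q  input=a b b f $  — expand Q → a b b
step 6: stack=$ f b b a  input=a b b f $  — match a
Stack after step 6: $ f b b (top = b).

b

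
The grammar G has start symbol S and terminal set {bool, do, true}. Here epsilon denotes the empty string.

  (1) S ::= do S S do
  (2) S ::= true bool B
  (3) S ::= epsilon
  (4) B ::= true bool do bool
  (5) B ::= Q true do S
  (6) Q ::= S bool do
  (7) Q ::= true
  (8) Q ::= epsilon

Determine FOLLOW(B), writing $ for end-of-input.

FIRST(S) = {epsilon, do, true}
FIRST(Q) = {epsilon, bool, do, true}  (via S bool do)
FIRST(B) = {bool, do, true}  (via Q true do S)
FOLLOW(S) includes $ since S is the start symbol.
FOLLOW(Q): in B::=Q true do S, Q is followed by true do S with FIRST {true}. Thus FOLLOW(Q) = {true}.
FOLLOW(S): in S::=do S S do (occurrence 1), S is followed by S do with FIRST {do, true}; in S::=do S S do (occurrence 2), S is followed by do with FIRST {do}; in B::=Q true do S, the suffix after S is empty, so FOLLOW(S) ⊇ FOLLOW(B) = {$, bool, do, true}; in Q::=S bool do, S is followed by bool do with FIRST {bool}. Thus FOLLOW(S) = {$, bool, do, true}.
FOLLOW(B): in S::=true bool B, the suffix after B is empty, so FOLLOW(B) ⊇ FOLLOW(S) = {$, bool, do, true}. Thus FOLLOW(B) = {$, bool, do, true}.

{$, bool, do, true}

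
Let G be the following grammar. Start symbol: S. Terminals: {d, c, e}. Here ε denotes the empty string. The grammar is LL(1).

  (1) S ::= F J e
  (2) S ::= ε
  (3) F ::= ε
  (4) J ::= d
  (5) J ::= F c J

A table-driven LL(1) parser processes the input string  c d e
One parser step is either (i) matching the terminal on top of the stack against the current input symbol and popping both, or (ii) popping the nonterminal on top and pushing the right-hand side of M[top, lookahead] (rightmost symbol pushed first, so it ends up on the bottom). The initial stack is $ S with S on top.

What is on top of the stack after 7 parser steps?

e

     Stack      Input    Action
  1  $ S        c d e $  expand S ::= F J e
  2  $ e J F    c d e $  expand F ::= ε
  3  $ e J      c d e $  expand J ::= F c J
  4  $ e J c F  c d e $  expand F ::= ε
  5  $ e J c    c d e $  match c
  6  $ e J      d e $    expand J ::= d
  7  $ e d      d e $    match d
Stack after step 7: $ e (top = e).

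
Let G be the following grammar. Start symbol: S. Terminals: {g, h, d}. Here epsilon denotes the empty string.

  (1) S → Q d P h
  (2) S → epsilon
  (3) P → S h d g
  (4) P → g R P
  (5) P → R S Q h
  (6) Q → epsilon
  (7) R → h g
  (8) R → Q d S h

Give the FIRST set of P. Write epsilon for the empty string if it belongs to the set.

FIRST(Q): from Q→epsilon we get {epsilon}. So FIRST(Q) = {epsilon}.
FIRST(S): from S→Q d P h we get {d}; from S→epsilon we get {epsilon}. So FIRST(S) = {epsilon, d}.
FIRST(R): from R→h g we get {h}; from R→Q d S h we get {d}. So FIRST(R) = {d, h}.
FIRST(P): from P→S h d g we get {d, h}; from P→g R P we get {g}; from P→R S Q h we get {d, h}. So FIRST(P) = {d, g, h}.

{d, g, h}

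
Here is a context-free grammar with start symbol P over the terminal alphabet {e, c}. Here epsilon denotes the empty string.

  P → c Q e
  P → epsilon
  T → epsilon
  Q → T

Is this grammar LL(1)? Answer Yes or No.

Yes

FIRST(P) = {epsilon, c}
FIRST(T) = {epsilon}
FIRST(Q) = {epsilon}
FOLLOW(P) = {$}
FOLLOW(T) = {e}
FOLLOW(Q) = {e}
Each cell of M receives at most one production.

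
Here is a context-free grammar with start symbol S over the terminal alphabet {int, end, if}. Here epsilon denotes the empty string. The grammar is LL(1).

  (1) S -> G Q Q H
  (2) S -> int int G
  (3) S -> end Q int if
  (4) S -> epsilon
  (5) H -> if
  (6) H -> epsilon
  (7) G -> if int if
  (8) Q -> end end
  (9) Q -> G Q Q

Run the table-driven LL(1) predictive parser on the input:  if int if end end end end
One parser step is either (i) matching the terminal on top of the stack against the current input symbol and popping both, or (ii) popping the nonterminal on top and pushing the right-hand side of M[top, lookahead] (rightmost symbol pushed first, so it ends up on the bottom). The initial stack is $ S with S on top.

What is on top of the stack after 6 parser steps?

end

     Stack              Input                        Action
  1  $ S                if int if end end end end $  expand S -> G Q Q H
  2  $ H Q Q G          if int if end end end end $  expand G -> if int if
  3  $ H Q Q if int if  if int if end end end end $  match if
  4  $ H Q Q if int     int if end end end end $     match int
  5  $ H Q Q if         if end end end end $         match if
  6  $ H Q Q            end end end end $            expand Q -> end end
Stack after step 6: $ H Q end end (top = end).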